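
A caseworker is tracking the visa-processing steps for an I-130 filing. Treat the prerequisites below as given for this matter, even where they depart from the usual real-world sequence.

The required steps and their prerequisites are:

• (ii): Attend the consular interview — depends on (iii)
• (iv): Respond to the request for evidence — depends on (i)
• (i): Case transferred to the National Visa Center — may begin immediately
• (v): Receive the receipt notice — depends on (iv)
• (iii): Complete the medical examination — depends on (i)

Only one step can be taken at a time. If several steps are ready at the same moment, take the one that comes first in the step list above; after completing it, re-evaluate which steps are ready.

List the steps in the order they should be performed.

(i), (iv), (v), (iii), (ii)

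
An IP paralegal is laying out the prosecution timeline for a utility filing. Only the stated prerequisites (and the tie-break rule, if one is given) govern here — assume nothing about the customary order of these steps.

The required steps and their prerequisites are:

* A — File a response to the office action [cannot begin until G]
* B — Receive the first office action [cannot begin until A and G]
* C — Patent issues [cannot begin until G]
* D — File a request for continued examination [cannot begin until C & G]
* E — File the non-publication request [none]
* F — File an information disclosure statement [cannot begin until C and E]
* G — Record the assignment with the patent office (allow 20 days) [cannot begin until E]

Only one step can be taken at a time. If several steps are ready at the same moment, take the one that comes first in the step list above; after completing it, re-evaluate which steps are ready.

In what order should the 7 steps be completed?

E, G, A, B, C, D, F

Only E has no prerequisites, so it is first.
G needed E, now all done → G.
Now A and C have their prerequisites met. A is listed earlier, so A next.
B now also ready, so the ready set is {B, C}; B is listed earlier → B.
That leaves C as the only ready step → C.
Now D and F have their prerequisites met. D is listed earlier, so D next.
F needed C and E, now all done → F.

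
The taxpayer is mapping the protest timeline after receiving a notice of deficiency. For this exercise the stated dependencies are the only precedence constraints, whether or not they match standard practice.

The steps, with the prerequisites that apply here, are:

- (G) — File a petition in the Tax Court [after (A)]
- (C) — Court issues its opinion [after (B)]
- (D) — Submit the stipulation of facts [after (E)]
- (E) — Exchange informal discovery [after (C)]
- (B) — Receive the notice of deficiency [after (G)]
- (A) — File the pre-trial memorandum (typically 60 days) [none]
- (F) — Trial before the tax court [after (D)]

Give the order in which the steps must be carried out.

(A) → (G) → (B) → (C) → (E) → (D) → (F)

Only (A) has no prerequisites, so it is first.
That leaves (G) as the only ready step → (G).
(B) needed (G), now all done → (B).
(C) needed (B), now all done → (C).
Next only (E) has its prerequisites met → (E).
(D) needed (E), now all done → (D).
That leaves (F) as the only ready step → (F).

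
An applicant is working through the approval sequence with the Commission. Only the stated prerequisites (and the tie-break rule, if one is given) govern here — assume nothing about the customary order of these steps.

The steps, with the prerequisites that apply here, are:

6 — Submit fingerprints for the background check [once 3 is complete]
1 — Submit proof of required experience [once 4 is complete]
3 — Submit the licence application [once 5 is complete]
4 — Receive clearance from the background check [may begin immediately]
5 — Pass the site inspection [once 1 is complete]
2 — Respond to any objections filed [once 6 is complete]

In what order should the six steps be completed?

4 has no prerequisites → 4 first.
1 is the only step now ready → 1.
Next only 5 has its prerequisites met → 5.
3 is the only step now ready → 3.
6 needed 3, now all done → 6.
2 needed 6, now all done → 2.

4, 1, 5, 3, 6, 2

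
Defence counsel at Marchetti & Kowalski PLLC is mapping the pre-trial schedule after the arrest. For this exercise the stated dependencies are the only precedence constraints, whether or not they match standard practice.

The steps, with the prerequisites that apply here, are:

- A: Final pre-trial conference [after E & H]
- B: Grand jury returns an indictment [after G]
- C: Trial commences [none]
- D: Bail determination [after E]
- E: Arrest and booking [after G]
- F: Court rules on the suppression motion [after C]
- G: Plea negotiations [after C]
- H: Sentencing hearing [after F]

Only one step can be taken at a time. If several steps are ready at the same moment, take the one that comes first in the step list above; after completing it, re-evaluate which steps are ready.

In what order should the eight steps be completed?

C F G B E D H A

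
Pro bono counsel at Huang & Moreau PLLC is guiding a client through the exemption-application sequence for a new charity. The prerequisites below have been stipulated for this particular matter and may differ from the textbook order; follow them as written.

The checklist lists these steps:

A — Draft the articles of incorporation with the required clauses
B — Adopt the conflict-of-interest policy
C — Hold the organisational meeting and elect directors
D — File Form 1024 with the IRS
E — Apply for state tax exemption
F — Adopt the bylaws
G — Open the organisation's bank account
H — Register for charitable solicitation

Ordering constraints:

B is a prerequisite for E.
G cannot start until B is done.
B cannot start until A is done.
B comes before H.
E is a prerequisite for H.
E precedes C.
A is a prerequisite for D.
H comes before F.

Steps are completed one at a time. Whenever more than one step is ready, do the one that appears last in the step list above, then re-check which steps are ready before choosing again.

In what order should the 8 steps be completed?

A, D, B, G, E, H, F, C

A is the only step with nothing outstanding, so it goes first.
Now D and B have their prerequisites met. D is listed later, so D next.
That leaves B as the only ready step → B.
G and E are both available; G is listed later → G.
That leaves E as the only ready step → E.
H and C are both available; H is listed later → H.
Ready: F and C. F is listed later → F.
Next only C has its prerequisites met → C.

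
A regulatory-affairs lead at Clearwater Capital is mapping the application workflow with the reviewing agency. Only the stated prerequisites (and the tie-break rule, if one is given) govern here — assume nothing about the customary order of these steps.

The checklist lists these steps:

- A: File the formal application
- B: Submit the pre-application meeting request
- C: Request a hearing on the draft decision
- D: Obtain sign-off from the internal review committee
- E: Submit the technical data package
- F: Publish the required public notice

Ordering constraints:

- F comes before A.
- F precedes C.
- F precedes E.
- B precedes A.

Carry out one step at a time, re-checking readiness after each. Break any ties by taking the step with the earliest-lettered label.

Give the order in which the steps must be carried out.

B, D, F, A, C, E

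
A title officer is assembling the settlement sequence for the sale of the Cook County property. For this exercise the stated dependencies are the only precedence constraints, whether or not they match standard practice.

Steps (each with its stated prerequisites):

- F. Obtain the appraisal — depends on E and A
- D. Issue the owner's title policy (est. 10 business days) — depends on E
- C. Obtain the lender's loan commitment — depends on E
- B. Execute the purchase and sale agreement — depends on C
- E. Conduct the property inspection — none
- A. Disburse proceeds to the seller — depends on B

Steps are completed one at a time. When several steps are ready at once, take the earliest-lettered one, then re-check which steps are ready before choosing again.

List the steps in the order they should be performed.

E is the only step with nothing outstanding, so it goes first.
C and D are both available; C has the earlier label → C.
Ready: B and D. B has the earlier label → B.
Ready: A and D. A has the earlier label → A.
Ready: D and F. D has the earlier label → D.
F is the only step now ready → F.

E, C, B, A, D, F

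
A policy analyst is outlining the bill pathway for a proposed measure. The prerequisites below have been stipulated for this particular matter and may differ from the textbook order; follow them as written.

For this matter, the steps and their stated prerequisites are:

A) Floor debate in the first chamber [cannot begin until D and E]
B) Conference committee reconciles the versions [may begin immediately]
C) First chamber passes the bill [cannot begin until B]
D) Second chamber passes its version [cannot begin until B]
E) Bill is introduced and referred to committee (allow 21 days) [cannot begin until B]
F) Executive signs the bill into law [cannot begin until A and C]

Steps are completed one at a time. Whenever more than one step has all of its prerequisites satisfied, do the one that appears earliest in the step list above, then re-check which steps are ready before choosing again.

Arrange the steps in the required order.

B C D E A F

B is the only step with nothing outstanding, so it goes first.
Now C, D and E have their prerequisites met. C is listed earlier, so C next.
D and E are both available; D is listed earlier → D.
E is the only step now ready → E.
That leaves A as the only ready step → A.
F needed A and C, now all done → F.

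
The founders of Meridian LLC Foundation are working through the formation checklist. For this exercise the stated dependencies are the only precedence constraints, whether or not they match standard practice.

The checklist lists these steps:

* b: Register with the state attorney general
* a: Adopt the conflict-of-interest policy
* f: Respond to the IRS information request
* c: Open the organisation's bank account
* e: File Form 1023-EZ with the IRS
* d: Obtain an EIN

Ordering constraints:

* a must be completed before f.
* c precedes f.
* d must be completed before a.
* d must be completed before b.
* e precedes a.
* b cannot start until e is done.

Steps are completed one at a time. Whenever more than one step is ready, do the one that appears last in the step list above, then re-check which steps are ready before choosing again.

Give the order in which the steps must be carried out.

d → e → c → a → f → b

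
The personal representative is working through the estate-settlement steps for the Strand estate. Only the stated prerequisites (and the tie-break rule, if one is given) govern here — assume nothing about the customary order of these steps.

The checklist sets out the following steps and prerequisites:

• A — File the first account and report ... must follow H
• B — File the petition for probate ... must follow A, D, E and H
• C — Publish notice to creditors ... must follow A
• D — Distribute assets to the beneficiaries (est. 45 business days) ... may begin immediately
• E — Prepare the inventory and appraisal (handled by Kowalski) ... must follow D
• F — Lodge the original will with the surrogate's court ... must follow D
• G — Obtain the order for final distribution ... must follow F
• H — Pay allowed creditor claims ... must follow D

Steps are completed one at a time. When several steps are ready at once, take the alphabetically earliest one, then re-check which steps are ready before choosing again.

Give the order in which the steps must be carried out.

D → E → F → G → H → A → B → C

Only D has no prerequisites, so it is first.
E, F and H are all available; E has the earlier label → E.
F and H are both available; F has the earlier label → F.
Now G and H have their prerequisites met. G has the earlier label, so G next.
H needed D, now all done → H.
A needed H, now all done → A.
B and C are both available; B has the earlier label → B.
C needed A, now all done → C.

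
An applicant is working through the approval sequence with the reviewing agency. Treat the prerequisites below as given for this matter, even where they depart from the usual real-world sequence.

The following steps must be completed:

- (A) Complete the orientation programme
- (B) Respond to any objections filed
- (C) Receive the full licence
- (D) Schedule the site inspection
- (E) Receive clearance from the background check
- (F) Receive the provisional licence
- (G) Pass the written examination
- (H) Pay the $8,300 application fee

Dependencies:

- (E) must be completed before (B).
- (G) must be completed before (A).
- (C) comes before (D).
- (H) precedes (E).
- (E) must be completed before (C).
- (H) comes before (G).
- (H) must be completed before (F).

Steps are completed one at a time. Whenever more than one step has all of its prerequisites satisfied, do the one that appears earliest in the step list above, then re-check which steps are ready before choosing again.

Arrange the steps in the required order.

(H) is the only step with nothing outstanding, so it goes first.
(E), (F) and (G) are all available; (E) is listed earlier → (E).
(B) and (C) now also ready, so the ready set is {(B), (C), (F), (G)}; (B) is listed earlier → (B).
Ready: (C), (F) and (G). (C) is listed earlier → (C).
Now (D), (F) and (G) have their prerequisites met. (D) is listed earlier, so (D) next.
Now (F) and (G) have their prerequisites met. (F) is listed earlier, so (F) next.
(G) needed (H), now all done → (G).
That leaves (A) as the only ready step → (A).

(H), (E), (B), (C), (D), (F), (G), (A)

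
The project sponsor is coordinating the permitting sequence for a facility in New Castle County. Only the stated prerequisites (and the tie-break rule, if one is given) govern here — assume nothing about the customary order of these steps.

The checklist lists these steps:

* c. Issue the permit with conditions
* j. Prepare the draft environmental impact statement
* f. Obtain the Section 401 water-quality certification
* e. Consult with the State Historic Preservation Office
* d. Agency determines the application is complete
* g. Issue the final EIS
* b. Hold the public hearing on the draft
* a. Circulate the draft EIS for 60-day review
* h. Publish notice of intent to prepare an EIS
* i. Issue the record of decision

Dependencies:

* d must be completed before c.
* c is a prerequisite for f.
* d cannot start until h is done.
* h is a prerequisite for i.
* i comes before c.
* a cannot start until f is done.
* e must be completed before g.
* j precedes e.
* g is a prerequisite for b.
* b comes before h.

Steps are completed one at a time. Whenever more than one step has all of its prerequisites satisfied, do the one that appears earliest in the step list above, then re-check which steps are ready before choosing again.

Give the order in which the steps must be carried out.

j has no prerequisites → j first.
e needed j, now all done → e.
g needed e, now all done → g.
b needed g, now all done → b.
h needed b, now all done → h.
d and i are both available; d is listed earlier → d.
i is the only step now ready → i.
c needed d and i, now all done → c.
Next only f has its prerequisites met → f.
a is the only step now ready → a.

j, e, g, b, h, d, i, c, f, a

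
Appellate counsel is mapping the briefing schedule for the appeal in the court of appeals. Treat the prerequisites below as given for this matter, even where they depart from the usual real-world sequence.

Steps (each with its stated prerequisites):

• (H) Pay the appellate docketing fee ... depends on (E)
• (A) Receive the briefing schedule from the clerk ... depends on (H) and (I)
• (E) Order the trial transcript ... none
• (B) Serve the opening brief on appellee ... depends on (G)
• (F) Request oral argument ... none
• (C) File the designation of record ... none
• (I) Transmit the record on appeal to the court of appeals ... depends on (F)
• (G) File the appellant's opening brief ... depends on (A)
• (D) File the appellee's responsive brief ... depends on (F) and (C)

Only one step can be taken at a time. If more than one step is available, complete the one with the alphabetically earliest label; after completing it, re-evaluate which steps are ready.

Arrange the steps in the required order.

(C), (E) and (F) have no prerequisites; (C) has the earlier label, so (C) is first.
Now (E) and (F) have their prerequisites met. (E) has the earlier label, so (E) next.
Ready: (F) and (H). (F) has the earlier label → (F).
(D) and (I) now also ready, so the ready set is {(D), (H), (I)}; (D) has the earlier label → (D).
Now (H) and (I) have their prerequisites met. (H) has the earlier label, so (H) next.
(I) is the only step now ready → (I).
(A) needed (H) and (I), now all done → (A).
(G) needed (A), now all done → (G).
(B) needed (G), now all done → (B).

(C) (E) (F) (D) (H) (I) (A) (G) (B)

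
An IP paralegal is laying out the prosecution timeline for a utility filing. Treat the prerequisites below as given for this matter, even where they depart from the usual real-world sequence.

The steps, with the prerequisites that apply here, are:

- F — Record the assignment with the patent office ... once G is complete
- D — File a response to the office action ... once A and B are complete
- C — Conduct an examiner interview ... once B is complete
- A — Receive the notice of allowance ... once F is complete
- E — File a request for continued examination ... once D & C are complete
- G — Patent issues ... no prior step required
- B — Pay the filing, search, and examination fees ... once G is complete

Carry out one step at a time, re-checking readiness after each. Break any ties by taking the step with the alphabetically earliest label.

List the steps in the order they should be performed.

G has no prerequisites → G first.
Now B and F have their prerequisites met. B has the earlier label, so B next.
C now also ready, so the ready set is {C, F}; C has the earlier label → C.
F is the only step now ready → F.
A needed F, now all done → A.
Next only D has its prerequisites met → D.
E is the only step now ready → E.

G B C F A D E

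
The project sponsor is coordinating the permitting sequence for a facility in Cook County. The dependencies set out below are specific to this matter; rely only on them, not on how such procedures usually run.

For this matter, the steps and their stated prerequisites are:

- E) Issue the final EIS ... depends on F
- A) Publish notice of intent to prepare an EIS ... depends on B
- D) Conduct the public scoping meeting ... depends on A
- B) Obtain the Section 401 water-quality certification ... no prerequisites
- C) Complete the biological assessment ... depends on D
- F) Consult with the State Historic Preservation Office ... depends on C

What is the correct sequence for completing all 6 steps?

B, A, D, C, F, E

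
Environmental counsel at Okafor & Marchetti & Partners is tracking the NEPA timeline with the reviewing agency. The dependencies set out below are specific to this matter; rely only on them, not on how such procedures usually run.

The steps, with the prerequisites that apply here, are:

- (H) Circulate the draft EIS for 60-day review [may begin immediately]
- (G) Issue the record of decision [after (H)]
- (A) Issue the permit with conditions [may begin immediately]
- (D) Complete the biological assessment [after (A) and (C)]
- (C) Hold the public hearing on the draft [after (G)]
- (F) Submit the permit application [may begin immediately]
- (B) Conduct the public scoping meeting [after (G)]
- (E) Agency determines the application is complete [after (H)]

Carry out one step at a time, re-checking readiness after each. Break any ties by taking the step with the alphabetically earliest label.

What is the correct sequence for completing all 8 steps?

(A), (F), (H), (E), (G), (B), (C), (D)

Nothing is required for (A), (F) and (H). (A) has the earlier label → (A) first.
(F) and (H) are both available; (F) has the earlier label → (F).
That leaves (H) as the only ready step → (H).
(E) and (G) are both available; (E) has the earlier label → (E).
(G) needed (H), now all done → (G).
Ready: (B) and (C). (B) has the earlier label → (B).
That leaves (C) as the only ready step → (C).
(D) is the only step now ready → (D).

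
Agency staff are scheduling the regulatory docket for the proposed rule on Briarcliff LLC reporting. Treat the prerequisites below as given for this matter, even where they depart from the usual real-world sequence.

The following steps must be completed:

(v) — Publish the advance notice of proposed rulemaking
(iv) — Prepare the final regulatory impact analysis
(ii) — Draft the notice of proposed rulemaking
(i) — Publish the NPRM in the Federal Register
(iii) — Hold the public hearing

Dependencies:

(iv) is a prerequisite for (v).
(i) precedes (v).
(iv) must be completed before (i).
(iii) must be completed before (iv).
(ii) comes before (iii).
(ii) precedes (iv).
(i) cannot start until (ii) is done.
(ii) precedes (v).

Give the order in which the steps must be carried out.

(ii), (iii), (iv), (i), (v)

(ii) is the only step with nothing outstanding, so it goes first.
That leaves (iii) as the only ready step → (iii).
(iv) needed (ii) and (iii), now all done → (iv).
(i) needed (iv) and (ii), now all done → (i).
(v) is the only step now ready → (v).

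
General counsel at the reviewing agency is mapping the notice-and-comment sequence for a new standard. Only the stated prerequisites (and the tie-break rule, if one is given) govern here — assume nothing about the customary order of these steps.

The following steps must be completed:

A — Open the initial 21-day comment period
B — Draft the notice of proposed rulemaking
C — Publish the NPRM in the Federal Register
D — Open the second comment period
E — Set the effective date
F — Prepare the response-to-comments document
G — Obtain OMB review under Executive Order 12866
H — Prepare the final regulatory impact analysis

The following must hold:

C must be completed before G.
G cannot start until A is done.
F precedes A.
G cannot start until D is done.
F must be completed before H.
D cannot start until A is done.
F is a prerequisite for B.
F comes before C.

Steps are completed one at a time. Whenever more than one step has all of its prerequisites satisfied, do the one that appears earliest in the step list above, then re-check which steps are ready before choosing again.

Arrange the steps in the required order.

E, F, A, B, C, D, G, H

Nothing is required for E and F. E is listed earlier → E first.
F is the only step now ready → F.
A, B, C and H are all available; A is listed earlier → A.
Ready: B, C, D and H. B is listed earlier → B.
Ready: C, D and H. C is listed earlier → C.
Ready: D and H. D is listed earlier → D.
Now G and H have their prerequisites met. G is listed earlier, so G next.
H needed F, now all done → H.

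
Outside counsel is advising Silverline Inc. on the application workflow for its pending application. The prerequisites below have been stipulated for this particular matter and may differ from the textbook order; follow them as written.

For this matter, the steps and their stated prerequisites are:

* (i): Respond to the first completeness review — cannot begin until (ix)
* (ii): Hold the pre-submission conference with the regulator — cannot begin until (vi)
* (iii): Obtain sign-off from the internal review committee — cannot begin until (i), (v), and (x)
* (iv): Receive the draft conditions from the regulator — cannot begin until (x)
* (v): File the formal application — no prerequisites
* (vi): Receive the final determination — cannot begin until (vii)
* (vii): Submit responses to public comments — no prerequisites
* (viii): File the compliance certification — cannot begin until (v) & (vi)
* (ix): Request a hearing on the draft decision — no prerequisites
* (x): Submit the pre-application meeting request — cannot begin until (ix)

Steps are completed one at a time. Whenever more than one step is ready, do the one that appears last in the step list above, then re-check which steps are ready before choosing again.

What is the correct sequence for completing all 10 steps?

Nothing is required for (ix), (vii) and (v). (ix) is listed later → (ix) first.
(x) and (i) now also ready, so the ready set is {(x), (vii), (v), (i)}; (x) is listed later → (x).
Ready: (vii), (v), (iv) and (i). (vii) is listed later → (vii).
(vi) now also ready, so the ready set is {(vi), (v), (iv), (i)}; (vi) is listed later → (vi).
(v), (iv), (ii) and (i) are all available; (v) is listed later → (v).
Ready: (viii), (iv), (ii) and (i). (viii) is listed later → (viii).
Now (iv), (ii) and (i) have their prerequisites met. (iv) is listed later, so (iv) next.
Ready: (ii) and (i). (ii) is listed later → (ii).
(i) needed (ix), now all done → (i).
Next only (iii) has its prerequisites met → (iii).

(ix) → (x) → (vii) → (vi) → (v) → (viii) → (iv) → (ii) → (i) → (iii)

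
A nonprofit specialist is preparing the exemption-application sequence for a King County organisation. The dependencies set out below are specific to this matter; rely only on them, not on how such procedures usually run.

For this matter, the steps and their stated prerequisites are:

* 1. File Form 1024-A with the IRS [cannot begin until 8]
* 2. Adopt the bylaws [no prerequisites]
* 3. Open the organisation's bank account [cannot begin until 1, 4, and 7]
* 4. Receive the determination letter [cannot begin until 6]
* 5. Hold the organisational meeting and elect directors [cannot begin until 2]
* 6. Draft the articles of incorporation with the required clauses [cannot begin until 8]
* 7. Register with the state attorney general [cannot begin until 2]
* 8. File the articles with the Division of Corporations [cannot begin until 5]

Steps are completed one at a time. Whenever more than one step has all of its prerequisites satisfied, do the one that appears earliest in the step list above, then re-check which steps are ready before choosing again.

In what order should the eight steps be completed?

2 is the only step with nothing outstanding, so it goes first.
5 and 7 are both available; 5 is listed earlier → 5.
8 now also ready, so the ready set is {7, 8}; 7 is listed earlier → 7.
8 needed 5, now all done → 8.
1 and 6 are both available; 1 is listed earlier → 1.
That leaves 6 as the only ready step → 6.
4 needed 6, now all done → 4.
3 is the only step now ready → 3.

2 → 5 → 7 → 8 → 1 → 6 → 4 → 3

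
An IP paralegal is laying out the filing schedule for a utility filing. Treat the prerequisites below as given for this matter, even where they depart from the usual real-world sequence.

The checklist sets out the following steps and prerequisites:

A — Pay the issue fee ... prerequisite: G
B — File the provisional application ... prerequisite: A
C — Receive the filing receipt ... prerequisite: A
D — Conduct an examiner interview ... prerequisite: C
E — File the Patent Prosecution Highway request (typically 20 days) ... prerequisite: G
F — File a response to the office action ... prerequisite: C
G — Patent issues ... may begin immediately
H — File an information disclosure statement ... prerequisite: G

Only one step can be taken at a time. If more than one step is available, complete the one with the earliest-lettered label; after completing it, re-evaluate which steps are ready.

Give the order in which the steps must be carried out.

G, A, B, C, D, E, F, H

G is the only step with nothing outstanding, so it goes first.
Ready: A, E and H. A has the earlier label → A.
Ready: B, C, E and H. B has the earlier label → B.
Ready: C, E and H. C has the earlier label → C.
D and F now also ready, so the ready set is {D, E, F, H}; D has the earlier label → D.
Ready: E, F and H. E has the earlier label → E.
F and H are both available; F has the earlier label → F.
That leaves H as the only ready step → H.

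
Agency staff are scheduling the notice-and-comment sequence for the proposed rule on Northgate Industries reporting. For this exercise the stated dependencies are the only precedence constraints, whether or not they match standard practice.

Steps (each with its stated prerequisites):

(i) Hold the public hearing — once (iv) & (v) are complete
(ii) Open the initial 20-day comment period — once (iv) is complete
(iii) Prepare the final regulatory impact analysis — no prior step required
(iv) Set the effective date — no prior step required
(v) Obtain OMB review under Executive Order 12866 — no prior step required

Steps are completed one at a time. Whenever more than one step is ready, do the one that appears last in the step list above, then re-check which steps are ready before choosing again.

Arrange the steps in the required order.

Nothing is required for (v), (iv) and (iii). (v) is listed later → (v) first.
(iv) and (iii) are both available; (iv) is listed later → (iv).
(iii), (ii) and (i) are all available; (iii) is listed later → (iii).
(ii) and (i) are both available; (ii) is listed later → (ii).
Next only (i) has its prerequisites met → (i).

(v) (iv) (iii) (ii) (i)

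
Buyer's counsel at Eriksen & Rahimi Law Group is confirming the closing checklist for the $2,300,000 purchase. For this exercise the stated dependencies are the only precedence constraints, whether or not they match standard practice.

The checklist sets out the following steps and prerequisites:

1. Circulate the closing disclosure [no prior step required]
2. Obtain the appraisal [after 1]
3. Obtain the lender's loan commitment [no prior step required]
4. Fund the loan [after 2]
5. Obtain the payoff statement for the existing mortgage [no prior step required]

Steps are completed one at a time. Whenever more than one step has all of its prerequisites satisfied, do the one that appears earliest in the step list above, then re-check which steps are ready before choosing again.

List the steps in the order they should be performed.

1, 2, 3, 4, 5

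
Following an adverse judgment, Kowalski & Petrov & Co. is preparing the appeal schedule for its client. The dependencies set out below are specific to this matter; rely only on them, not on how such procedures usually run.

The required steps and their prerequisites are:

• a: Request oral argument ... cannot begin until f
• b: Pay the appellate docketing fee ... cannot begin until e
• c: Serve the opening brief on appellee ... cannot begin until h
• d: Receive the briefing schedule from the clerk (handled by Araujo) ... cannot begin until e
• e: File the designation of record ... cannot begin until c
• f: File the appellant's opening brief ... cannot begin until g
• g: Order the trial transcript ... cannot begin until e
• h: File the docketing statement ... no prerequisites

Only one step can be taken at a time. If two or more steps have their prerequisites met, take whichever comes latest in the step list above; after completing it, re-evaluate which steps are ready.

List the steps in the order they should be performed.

h, c, e, g, f, d, b, a

Only h has no prerequisites, so it is first.
That leaves c as the only ready step → c.
e is the only step now ready → e.
Now g, d and b have their prerequisites met. g is listed later, so g next.
Ready: f, d and b. f is listed later → f.
a now also ready, so the ready set is {d, b, a}; d is listed later → d.
Now b and a have their prerequisites met. b is listed later, so b next.
Next only a has its prerequisites met → a.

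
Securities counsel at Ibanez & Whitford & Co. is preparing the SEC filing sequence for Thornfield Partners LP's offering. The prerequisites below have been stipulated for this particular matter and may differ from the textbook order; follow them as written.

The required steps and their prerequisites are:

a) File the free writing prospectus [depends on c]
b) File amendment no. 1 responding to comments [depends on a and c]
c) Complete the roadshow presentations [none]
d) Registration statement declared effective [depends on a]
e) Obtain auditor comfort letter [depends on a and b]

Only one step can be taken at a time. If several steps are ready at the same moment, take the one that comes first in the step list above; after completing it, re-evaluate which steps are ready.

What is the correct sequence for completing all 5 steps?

c is the only step with nothing outstanding, so it goes first.
That leaves a as the only ready step → a.
Ready: b and d. b is listed earlier → b.
Now d and e have their prerequisites met. d is listed earlier, so d next.
e is the only step now ready → e.

c, a, b, d, e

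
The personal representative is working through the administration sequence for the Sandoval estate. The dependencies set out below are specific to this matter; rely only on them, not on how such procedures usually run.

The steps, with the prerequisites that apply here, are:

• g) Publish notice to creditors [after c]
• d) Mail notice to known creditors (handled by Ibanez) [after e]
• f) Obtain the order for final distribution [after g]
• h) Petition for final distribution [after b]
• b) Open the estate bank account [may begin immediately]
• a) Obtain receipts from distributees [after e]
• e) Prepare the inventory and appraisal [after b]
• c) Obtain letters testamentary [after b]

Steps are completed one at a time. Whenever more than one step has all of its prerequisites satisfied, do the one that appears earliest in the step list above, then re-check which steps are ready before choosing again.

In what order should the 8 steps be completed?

b, h, e, d, a, c, g, f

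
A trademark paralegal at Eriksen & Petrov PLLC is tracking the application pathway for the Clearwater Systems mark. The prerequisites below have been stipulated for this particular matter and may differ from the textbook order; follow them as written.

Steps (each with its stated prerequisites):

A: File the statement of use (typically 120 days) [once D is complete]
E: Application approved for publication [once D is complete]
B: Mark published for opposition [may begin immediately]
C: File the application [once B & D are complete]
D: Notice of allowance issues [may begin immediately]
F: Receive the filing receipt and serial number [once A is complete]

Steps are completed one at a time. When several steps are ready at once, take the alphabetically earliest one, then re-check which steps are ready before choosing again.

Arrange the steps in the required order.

B, D, A, C, E, F

B and D have no prerequisites; B has the earlier label, so B is first.
D is the only step now ready → D.
Now A, C and E have their prerequisites met. A has the earlier label, so A next.
Ready: C, E and F. C has the earlier label → C.
Now E and F have their prerequisites met. E has the earlier label, so E next.
F needed A, now all done → F.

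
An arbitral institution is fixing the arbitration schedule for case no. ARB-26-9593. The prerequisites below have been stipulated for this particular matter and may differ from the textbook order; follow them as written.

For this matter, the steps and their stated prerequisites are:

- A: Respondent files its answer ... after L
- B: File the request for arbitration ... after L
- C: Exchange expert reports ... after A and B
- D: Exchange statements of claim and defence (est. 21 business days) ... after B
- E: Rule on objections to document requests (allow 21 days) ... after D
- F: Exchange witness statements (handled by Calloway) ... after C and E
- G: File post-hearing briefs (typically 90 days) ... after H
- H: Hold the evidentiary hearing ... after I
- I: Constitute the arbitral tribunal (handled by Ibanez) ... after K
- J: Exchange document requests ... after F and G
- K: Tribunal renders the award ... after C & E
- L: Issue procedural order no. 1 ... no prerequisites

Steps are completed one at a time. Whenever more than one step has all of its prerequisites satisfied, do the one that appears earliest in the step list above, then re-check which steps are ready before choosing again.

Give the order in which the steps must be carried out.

Only L has no prerequisites, so it is first.
Ready: A and B. A is listed earlier → A.
B is the only step now ready → B.
Now C and D have their prerequisites met. C is listed earlier, so C next.
D needed B, now all done → D.
Next only E has its prerequisites met → E.
Now F and K have their prerequisites met. F is listed earlier, so F next.
K needed C and E, now all done → K.
I is the only step now ready → I.
H needed I, now all done → H.
G needed H, now all done → G.
J needed F and G, now all done → J.

L, A, B, C, D, E, F, K, I, H, G, J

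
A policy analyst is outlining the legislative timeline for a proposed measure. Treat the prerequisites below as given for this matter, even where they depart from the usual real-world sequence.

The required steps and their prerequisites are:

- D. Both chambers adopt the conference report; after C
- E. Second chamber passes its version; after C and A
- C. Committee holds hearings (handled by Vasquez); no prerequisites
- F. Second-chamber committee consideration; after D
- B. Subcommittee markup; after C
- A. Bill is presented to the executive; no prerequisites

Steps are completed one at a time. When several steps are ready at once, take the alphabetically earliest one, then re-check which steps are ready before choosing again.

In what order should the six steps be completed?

Nothing is required for A and C. A has the earlier label → A first.
C is the only step now ready → C.
Ready: B, D and E. B has the earlier label → B.
Now D and E have their prerequisites met. D has the earlier label, so D next.
F now also ready, so the ready set is {E, F}; E has the earlier label → E.
F is the only step now ready → F.

A → C → B → D → E → F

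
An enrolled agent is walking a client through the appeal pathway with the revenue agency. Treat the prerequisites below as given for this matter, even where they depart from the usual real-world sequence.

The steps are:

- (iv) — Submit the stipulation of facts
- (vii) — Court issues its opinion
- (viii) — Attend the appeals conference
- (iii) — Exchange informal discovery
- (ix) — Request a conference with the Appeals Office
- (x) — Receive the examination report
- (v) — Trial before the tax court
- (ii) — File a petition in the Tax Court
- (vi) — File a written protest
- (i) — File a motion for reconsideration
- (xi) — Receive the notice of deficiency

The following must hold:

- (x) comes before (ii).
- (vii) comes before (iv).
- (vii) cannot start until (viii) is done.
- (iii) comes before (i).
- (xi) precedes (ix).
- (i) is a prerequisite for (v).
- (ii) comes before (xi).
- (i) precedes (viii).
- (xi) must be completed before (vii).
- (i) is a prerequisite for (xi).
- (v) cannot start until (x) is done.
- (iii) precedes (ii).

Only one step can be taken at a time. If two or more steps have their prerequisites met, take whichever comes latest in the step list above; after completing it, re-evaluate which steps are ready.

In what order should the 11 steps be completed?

Nothing is required for (vi), (x) and (iii). (vi) is listed later → (vi) first.
Ready: (x) and (iii). (x) is listed later → (x).
That leaves (iii) as the only ready step → (iii).
Ready: (i) and (ii). (i) is listed later → (i).
(v) and (viii) now also ready, so the ready set is {(ii), (v), (viii)}; (ii) is listed later → (ii).
Now (xi), (v) and (viii) have their prerequisites met. (xi) is listed later, so (xi) next.
(ix) now also ready, so the ready set is {(v), (ix), (viii)}; (v) is listed later → (v).
(ix) and (viii) are both available; (ix) is listed later → (ix).
Next only (viii) has its prerequisites met → (viii).
(vii) is the only step now ready → (vii).
(iv) needed (vii), now all done → (iv).

(vi), (x), (iii), (i), (ii), (xi), (v), (ix), (viii), (vii), (iv)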